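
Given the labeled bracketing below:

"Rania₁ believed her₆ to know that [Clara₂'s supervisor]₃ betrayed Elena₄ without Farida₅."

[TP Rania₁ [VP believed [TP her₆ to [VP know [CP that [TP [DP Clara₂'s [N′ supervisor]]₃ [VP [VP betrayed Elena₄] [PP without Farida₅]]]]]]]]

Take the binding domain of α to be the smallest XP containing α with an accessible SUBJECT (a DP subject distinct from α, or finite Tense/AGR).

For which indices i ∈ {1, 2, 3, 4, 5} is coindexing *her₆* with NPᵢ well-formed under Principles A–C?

*her* is a pronoun, so Principle B applies: it must be free in its binding domain.
Binding domain of *her₆*: the matrix TP, whose subject is Rania₁.
*Rania₁* c-commands the pronoun within its binding domain → coindexation would violate Principle B.
*Clara₂*: the pronoun c-commands this R-expression → coindexation would violate Principle C on *Clara₂*.
*[Clara₂'s supervisor]₃*: the pronoun c-commands this R-expression → coindexation would violate Principle C on *[Clara₂'s supervisor]₃*.
*Elena₄*: the pronoun c-commands this R-expression → coindexation would violate Principle C on *Elena₄*.
*Farida₅*: the pronoun c-commands this R-expression → coindexation would violate Principle C on *Farida₅*.

none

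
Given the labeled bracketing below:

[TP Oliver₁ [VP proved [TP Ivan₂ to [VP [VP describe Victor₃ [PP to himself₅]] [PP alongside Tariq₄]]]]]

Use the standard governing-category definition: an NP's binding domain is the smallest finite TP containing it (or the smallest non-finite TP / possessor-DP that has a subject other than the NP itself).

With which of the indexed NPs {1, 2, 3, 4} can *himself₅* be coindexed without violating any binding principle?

*himself* is an anaphor, so Principle A applies: it must be bound in its binding domain.
Binding domain of *himself₅*: the embedded TP, whose subject is Ivan₂.
*Oliver₁* c-commands the anaphor but is outside its binding domain → cannot satisfy Principle A.
*Ivan₂* c-commands the anaphor within its binding domain → licit binder.
*Victor₃* c-commands the anaphor within its binding domain → licit binder.
*Tariq₄* does not c-command the anaphor → cannot bind it.

{2, 3}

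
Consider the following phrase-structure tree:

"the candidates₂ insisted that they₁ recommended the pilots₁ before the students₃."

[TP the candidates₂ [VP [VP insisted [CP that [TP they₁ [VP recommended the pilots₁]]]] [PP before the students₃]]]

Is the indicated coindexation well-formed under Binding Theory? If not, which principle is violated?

The two coindexed NPs are *they₁* and *the pilots₁*.
*the pilots₁* is an R-expression. Principle C requires it to be free everywhere.
*they₁* c-commands it and carries the same index.
The R-expression is bound → Principle C violation.

Principle C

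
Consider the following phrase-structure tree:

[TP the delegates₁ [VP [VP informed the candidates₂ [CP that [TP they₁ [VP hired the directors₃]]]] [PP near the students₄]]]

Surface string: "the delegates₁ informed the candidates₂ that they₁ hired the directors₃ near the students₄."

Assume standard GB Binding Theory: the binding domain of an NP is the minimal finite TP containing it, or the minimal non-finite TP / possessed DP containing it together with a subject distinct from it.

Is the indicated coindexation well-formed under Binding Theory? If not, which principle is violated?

grammatical

The two coindexed NPs are *the delegates₁* and *they₁*.
*they₁* is a pronoun; nothing c-commands it within its binding domain (the embedded TP.), so Principle B holds trivially.
*the delegates₁* is an R-expression; *they₁* does not c-command it, and no other NP shares its index, so Principle C is satisfied.
All principles are respected.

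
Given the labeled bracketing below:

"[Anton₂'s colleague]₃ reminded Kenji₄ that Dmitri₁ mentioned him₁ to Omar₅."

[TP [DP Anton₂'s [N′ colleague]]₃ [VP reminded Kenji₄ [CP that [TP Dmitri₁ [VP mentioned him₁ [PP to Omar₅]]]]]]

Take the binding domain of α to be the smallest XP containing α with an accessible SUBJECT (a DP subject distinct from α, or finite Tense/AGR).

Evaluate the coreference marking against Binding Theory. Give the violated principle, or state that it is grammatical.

Principle B

The two coindexed NPs are *Dmitri₁* and *him₁*.
*him₁* is a pronoun. Its binding domain is the embedded TP, whose subject is Dmitri₁.
*Dmitri₁* c-commands it within that domain and carries the same index.
The pronoun is locally bound → Principle B violation.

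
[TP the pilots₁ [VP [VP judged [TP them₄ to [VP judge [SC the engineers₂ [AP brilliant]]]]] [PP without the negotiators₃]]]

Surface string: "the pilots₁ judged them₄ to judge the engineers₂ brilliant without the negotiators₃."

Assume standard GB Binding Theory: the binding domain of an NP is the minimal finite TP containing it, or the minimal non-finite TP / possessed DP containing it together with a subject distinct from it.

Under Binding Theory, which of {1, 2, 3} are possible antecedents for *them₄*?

*them* is a pronoun, so Principle B applies: it must be free in its binding domain.
Binding domain of *them₄*: the matrix TP, whose subject is the pilots₁.
*the pilots₁* c-commands the pronoun within its binding domain → coindexation would violate Principle B.
*the engineers₂*: the pronoun c-commands this R-expression → coindexation would violate Principle C on *the engineers₂*.
*the negotiators₃* and the pronoun do not c-command one another → neither Principle B nor Principle C is at stake; coindexation permitted.

{3}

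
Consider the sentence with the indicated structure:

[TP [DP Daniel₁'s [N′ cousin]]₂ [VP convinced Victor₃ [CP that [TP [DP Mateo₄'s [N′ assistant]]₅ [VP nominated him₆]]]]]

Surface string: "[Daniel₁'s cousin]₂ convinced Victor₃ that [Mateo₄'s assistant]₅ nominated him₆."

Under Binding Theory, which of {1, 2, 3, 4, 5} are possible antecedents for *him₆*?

{1, 2, 3, 4}

*him* is a pronoun, so Principle B applies: it must be free in its binding domain.
Binding domain of *him₆*: the embedded TP, whose subject is [Mateo₄'s assistant]₅.
*Daniel₁* and the pronoun do not c-command one another → neither Principle B nor Principle C is at stake; coindexation permitted.
*[Daniel₁'s cousin]₂* c-commands the pronoun but from outside its binding domain, and is not c-commanded by it → coindexation permitted.
*Victor₃* c-commands the pronoun but from outside its binding domain, and is not c-commanded by it → coindexation permitted.
*Mateo₄* and the pronoun do not c-command one another → neither Principle B nor Principle C is at stake; coindexation permitted.
*[Mateo₄'s assistant]₅* c-commands the pronoun within its binding domain → coindexation would violate Principle B.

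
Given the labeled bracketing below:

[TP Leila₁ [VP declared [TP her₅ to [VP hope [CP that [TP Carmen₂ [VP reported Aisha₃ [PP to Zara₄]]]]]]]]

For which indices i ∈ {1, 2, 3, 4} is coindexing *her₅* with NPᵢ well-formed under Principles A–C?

*her* is a pronoun, so Principle B applies: it must be free in its binding domain.
Binding domain of *her₅*: the matrix TP, whose subject is Leila₁.
*Leila₁* c-commands the pronoun within its binding domain → coindexation would violate Principle B.
*Carmen₂*: the pronoun c-commands this R-expression → coindexation would violate Principle C on *Carmen₂*.
*Aisha₃*: the pronoun c-commands this R-expression → coindexation would violate Principle C on *Aisha₃*.
*Zara₄*: the pronoun c-commands this R-expression → coindexation would violate Principle C on *Zara₄*.

none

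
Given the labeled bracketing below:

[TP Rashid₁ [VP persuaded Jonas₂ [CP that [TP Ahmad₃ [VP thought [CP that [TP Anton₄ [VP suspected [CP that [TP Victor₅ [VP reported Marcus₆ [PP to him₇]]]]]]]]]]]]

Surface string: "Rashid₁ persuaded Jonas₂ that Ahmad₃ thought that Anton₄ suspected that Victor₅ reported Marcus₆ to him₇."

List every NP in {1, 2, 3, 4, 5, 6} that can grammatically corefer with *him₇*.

*him* is a pronoun, so Principle B applies: it must be free in its binding domain.
Binding domain of *him₇*: the embedded TP, whose subject is Victor₅.
*Rashid₁* c-commands the pronoun but from outside its binding domain, and is not c-commanded by it → coindexation permitted.
*Jonas₂* c-commands the pronoun but from outside its binding domain, and is not c-commanded by it → coindexation permitted.
*Ahmad₃* c-commands the pronoun but from outside its binding domain, and is not c-commanded by it → coindexation permitted.
*Anton₄* c-commands the pronoun but from outside its binding domain, and is not c-commanded by it → coindexation permitted.
*Victor₅* c-commands the pronoun within its binding domain → coindexation would violate Principle B.
*Marcus₆* c-commands the pronoun within its binding domain → coindexation would violate Principle B.

{1, 2, 3, 4}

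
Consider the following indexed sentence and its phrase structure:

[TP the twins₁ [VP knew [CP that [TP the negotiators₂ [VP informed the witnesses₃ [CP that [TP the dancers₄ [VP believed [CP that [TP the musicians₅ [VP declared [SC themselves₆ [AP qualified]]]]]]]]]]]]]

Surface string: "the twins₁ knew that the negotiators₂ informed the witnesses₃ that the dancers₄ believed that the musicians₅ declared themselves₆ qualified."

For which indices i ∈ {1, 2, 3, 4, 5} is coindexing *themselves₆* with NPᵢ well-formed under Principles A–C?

{5}

*themselves* is an anaphor, so Principle A applies: it must be bound in its binding domain.
Binding domain of *themselves₆*: the embedded TP, whose subject is the musicians₅.
*the twins₁* c-commands the anaphor but is outside its binding domain → cannot satisfy Principle A.
*the negotiators₂* c-commands the anaphor but is outside its binding domain → cannot satisfy Principle A.
*the witnesses₃* c-commands the anaphor but is outside its binding domain → cannot satisfy Principle A.
*the dancers₄* c-commands the anaphor but is outside its binding domain → cannot satisfy Principle A.
*the musicians₅* c-commands the anaphor within its binding domain → licit binder.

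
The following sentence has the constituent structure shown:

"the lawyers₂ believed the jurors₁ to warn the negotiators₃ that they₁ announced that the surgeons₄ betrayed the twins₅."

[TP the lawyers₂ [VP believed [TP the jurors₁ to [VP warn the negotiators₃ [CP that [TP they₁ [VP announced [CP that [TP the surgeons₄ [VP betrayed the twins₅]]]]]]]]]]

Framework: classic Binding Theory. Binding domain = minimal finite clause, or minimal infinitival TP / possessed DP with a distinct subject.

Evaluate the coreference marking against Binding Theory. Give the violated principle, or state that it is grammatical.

The two coindexed NPs are *the jurors₁* and *they₁*.
*they₁* is a pronoun; nothing c-commands it within its binding domain (the embedded TP.), so Principle B holds trivially.
*the jurors₁* is an R-expression; *they₁* does not c-command it, and no other NP shares its index, so Principle C is satisfied.
All principles are respected.

grammatical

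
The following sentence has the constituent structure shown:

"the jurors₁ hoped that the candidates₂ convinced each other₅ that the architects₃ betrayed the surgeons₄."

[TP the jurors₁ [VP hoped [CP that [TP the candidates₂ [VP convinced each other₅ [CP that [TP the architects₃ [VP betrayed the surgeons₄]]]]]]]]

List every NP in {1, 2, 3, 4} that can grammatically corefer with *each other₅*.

*each other* is an anaphor, so Principle A applies: it must be bound in its binding domain.
Binding domain of *each other₅*: the embedded TP, whose subject is the candidates₂.
*the jurors₁* c-commands the anaphor but is outside its binding domain → cannot satisfy Principle A.
*the candidates₂* c-commands the anaphor within its binding domain → licit binder.
*the architects₃* does not c-command the anaphor → cannot bind it.
*the surgeons₄* does not c-command the anaphor → cannot bind it.

{2}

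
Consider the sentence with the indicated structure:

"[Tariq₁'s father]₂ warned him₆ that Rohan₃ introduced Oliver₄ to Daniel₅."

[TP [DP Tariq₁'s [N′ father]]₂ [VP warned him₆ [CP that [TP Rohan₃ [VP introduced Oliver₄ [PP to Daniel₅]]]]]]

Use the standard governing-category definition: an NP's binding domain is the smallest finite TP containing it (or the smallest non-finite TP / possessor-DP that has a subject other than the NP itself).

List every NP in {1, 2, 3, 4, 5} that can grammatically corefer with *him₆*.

{1}

*him* is a pronoun, so Principle B applies: it must be free in its binding domain.
Binding domain of *him₆*: the matrix TP, whose subject is [Tariq₁'s father]₂.
*Tariq₁* and the pronoun do not c-command one another → neither Principle B nor Principle C is at stake; coindexation permitted.
*[Tariq₁'s father]₂* c-commands the pronoun within its binding domain → coindexation would violate Principle B.
*Rohan₃*: the pronoun c-commands this R-expression → coindexation would violate Principle C on *Rohan₃*.
*Oliver₄*: the pronoun c-commands this R-expression → coindexation would violate Principle C on *Oliver₄*.
*Daniel₅*: the pronoun c-commands this R-expression → coindexation would violate Principle C on *Daniel₅*.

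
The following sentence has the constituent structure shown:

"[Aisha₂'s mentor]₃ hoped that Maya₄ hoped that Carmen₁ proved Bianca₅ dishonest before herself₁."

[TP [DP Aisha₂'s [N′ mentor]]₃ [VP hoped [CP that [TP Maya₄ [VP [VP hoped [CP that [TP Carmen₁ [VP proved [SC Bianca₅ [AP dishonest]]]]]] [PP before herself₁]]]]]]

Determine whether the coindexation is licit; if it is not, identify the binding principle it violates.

The two coindexed NPs are *Carmen₁* and *herself₁*.
*herself₁* is an anaphor. Principle A requires it to be bound within its binding domain — the embedded TP, whose subject is Maya₄.
Within that domain it is c-commanded by *Maya₄*, which does not share its index.
*Carmen₁* does not c-command the anaphor at all.
The anaphor is unbound in its domain → Principle A violation.

Principle A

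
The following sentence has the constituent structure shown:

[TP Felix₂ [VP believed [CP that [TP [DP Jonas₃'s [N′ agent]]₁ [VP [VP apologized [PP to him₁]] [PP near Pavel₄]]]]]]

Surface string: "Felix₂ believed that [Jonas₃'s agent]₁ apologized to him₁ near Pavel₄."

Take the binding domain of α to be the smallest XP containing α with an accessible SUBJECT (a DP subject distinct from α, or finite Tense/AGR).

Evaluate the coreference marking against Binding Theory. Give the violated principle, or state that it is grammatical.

Principle B

The two coindexed NPs are *[Jonas₃'s agent]₁* and *him₁*.
*him₁* is a pronoun. Its binding domain is the embedded TP, whose subject is [Jonas₃'s agent]₁.
*[Jonas₃'s agent]₁* c-commands it within that domain and carries the same index.
The pronoun is locally bound → Principle B violation.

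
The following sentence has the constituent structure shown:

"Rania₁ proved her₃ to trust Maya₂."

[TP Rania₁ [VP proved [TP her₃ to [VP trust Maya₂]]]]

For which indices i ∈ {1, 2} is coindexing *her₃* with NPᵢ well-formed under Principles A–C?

*her* is a pronoun, so Principle B applies: it must be free in its binding domain.
Binding domain of *her₃*: the matrix TP, whose subject is Rania₁.
*Rania₁* c-commands the pronoun within its binding domain → coindexation would violate Principle B.
*Maya₂*: the pronoun c-commands this R-expression → coindexation would violate Principle C on *Maya₂*.

none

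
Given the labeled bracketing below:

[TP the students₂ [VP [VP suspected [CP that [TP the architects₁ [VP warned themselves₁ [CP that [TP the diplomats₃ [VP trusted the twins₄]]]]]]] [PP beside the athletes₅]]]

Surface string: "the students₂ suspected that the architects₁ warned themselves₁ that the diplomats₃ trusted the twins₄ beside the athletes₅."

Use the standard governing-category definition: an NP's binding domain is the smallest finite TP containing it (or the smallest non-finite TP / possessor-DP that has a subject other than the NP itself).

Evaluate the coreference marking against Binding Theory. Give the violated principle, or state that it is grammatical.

grammatical

The two coindexed NPs are *the architects₁* and *themselves₁*.
*themselves₁* is an anaphor; its binding domain is the embedded TP, whose subject is the architects₁. *the architects₁* c-commands it within that domain and shares its index, so Principle A is satisfied.
*the architects₁* is an R-expression; *themselves₁* does not c-command it, and no other NP shares its index, so Principle C is satisfied.
All principles are respected.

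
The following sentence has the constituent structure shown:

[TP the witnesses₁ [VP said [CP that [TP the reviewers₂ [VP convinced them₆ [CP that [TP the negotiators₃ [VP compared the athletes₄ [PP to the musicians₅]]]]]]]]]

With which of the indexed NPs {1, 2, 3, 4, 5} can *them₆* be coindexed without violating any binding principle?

{1}

*them* is a pronoun, so Principle B applies: it must be free in its binding domain.
Binding domain of *them₆*: the embedded TP, whose subject is the reviewers₂.
*the witnesses₁* c-commands the pronoun but from outside its binding domain, and is not c-commanded by it → coindexation permitted.
*the reviewers₂* c-commands the pronoun within its binding domain → coindexation would violate Principle B.
*the negotiators₃*: the pronoun c-commands this R-expression → coindexation would violate Principle C on *the negotiators₃*.
*the athletes₄*: the pronoun c-commands this R-expression → coindexation would violate Principle C on *the athletes₄*.
*the musicians₅*: the pronoun c-commands this R-expression → coindexation would violate Principle C on *the musicians₅*.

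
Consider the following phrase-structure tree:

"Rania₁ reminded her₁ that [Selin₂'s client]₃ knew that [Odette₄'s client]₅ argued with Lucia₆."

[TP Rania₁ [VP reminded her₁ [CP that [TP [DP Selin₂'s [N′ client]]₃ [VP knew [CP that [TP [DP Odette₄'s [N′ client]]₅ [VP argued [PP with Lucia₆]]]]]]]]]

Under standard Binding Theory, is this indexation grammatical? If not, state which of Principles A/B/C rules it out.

Principle B

The two coindexed NPs are *Rania₁* and *her₁*.
*her₁* is a pronoun. Its binding domain is the matrix TP, whose subject is Rania₁.
*Rania₁* c-commands it within that domain and carries the same index.
The pronoun is locally bound → Principle B violation.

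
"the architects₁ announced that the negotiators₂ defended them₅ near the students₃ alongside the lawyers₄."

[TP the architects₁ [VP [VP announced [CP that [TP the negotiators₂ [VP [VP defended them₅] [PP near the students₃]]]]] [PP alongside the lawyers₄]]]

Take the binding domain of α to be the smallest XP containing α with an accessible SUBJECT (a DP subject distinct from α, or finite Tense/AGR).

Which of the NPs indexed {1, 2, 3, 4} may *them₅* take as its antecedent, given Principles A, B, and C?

*them* is a pronoun, so Principle B applies: it must be free in its binding domain.
Binding domain of *them₅*: the embedded TP, whose subject is the negotiators₂.
*the architects₁* c-commands the pronoun but from outside its binding domain, and is not c-commanded by it → coindexation permitted.
*the negotiators₂* c-commands the pronoun within its binding domain → coindexation would violate Principle B.
*the students₃* and the pronoun do not c-command one another → neither Principle B nor Principle C is at stake; coindexation permitted.
*the lawyers₄* and the pronoun do not c-command one another → neither Principle B nor Principle C is at stake; coindexation permitted.

{1, 3, 4}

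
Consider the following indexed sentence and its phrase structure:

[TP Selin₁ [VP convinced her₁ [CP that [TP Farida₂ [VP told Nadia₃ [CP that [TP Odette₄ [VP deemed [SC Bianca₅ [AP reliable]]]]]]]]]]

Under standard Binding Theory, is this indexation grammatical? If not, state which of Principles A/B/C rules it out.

Principle B

The two coindexed NPs are *Selin₁* and *her₁*.
*her₁* is a pronoun. Its binding domain is the matrix TP, whose subject is Selin₁.
*Selin₁* c-commands it within that domain and carries the same index.
The pronoun is locally bound → Principle B violation.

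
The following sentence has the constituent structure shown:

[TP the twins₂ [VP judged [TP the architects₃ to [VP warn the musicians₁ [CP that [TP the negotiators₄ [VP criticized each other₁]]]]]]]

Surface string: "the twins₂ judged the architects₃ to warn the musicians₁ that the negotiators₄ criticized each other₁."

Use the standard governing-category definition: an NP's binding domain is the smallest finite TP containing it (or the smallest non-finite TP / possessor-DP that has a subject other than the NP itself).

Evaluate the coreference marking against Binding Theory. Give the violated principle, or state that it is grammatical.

The two coindexed NPs are *the musicians₁* and *each other₁*.
*each other₁* is an anaphor. Principle A requires it to be bound within its binding domain — the embedded TP, whose subject is the negotiators₄.
Within that domain it is c-commanded by *the negotiators₄*, which does not share its index.
*the musicians₁* does c-command the anaphor, but from outside its binding domain.
The anaphor is unbound in its domain → Principle A violation.

Principle A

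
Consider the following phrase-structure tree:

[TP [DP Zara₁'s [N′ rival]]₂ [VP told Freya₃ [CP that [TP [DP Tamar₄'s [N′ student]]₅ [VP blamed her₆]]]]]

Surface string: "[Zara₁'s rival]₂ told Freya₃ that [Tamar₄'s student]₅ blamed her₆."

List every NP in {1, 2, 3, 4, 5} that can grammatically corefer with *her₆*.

*her* is a pronoun, so Principle B applies: it must be free in its binding domain.
Binding domain of *her₆*: the embedded TP, whose subject is [Tamar₄'s student]₅.
*Zara₁* and the pronoun do not c-command one another → neither Principle B nor Principle C is at stake; coindexation permitted.
*[Zara₁'s rival]₂* c-commands the pronoun but from outside its binding domain, and is not c-commanded by it → coindexation permitted.
*Freya₃* c-commands the pronoun but from outside its binding domain, and is not c-commanded by it → coindexation permitted.
*Tamar₄* and the pronoun do not c-command one another → neither Principle B nor Principle C is at stake; coindexation permitted.
*[Tamar₄'s student]₅* c-commands the pronoun within its binding domain → coindexation would violate Principle B.

{1, 2, 3, 4}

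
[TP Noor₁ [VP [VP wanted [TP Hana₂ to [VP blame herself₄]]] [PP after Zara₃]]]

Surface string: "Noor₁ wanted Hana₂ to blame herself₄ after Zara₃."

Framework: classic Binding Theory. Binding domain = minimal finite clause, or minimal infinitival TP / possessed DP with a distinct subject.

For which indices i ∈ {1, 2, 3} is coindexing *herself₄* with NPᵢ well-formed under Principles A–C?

{2}

*herself* is an anaphor, so Principle A applies: it must be bound in its binding domain.
Binding domain of *herself₄*: the embedded TP, whose subject is Hana₂.
*Noor₁* c-commands the anaphor but is outside its binding domain → cannot satisfy Principle A.
*Hana₂* c-commands the anaphor within its binding domain → licit binder.
*Zara₃* does not c-command the anaphor → cannot bind it.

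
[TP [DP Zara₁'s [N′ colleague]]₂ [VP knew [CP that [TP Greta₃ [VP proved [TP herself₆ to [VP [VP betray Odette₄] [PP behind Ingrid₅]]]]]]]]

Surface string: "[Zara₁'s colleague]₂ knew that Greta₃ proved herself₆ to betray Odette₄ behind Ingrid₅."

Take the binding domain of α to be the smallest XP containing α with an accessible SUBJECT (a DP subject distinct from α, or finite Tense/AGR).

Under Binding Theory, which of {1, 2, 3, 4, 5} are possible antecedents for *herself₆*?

*herself* is an anaphor, so Principle A applies: it must be bound in its binding domain.
Binding domain of *herself₆*: the embedded TP, whose subject is Greta₃.
*Zara₁* does not c-command the anaphor → cannot bind it.
*[Zara₁'s colleague]₂* c-commands the anaphor but is outside its binding domain → cannot satisfy Principle A.
*Greta₃* c-commands the anaphor within its binding domain → licit binder.
*Odette₄* does not c-command the anaphor → cannot bind it.
*Ingrid₅* does not c-command the anaphor → cannot bind it.

{3}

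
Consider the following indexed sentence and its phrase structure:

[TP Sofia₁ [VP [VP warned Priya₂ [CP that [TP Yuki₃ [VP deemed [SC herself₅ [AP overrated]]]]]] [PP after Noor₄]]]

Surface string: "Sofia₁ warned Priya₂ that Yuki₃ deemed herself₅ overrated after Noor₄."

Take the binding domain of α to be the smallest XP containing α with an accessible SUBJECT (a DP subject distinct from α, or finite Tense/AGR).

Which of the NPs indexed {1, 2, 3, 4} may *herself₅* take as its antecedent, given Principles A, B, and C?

*herself* is an anaphor, so Principle A applies: it must be bound in its binding domain.
Binding domain of *herself₅*: the embedded TP, whose subject is Yuki₃.
*Sofia₁* c-commands the anaphor but is outside its binding domain → cannot satisfy Principle A.
*Priya₂* c-commands the anaphor but is outside its binding domain → cannot satisfy Principle A.
*Yuki₃* c-commands the anaphor within its binding domain → licit binder.
*Noor₄* does not c-command the anaphor → cannot bind it.

{3}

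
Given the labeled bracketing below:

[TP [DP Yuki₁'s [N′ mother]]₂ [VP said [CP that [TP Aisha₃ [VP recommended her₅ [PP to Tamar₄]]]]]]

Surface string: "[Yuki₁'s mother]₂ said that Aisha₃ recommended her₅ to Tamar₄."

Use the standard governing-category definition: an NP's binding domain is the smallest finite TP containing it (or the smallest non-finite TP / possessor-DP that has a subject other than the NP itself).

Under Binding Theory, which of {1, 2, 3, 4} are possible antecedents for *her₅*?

{1, 2}

*her* is a pronoun, so Principle B applies: it must be free in its binding domain.
Binding domain of *her₅*: the embedded TP, whose subject is Aisha₃.
*Yuki₁* and the pronoun do not c-command one another → neither Principle B nor Principle C is at stake; coindexation permitted.
*[Yuki₁'s mother]₂* c-commands the pronoun but from outside its binding domain, and is not c-commanded by it → coindexation permitted.
*Aisha₃* c-commands the pronoun within its binding domain → coindexation would violate Principle B.
*Tamar₄*: the pronoun c-commands this R-expression → coindexation would violate Principle C on *Tamar₄*.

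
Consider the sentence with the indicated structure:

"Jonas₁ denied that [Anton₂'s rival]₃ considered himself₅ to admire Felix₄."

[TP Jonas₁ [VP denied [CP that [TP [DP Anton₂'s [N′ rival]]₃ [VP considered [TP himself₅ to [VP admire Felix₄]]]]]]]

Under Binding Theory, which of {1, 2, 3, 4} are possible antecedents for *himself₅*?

{3}

*himself* is an anaphor, so Principle A applies: it must be bound in its binding domain.
Binding domain of *himself₅*: the embedded TP, whose subject is [Anton₂'s rival]₃.
*Jonas₁* c-commands the anaphor but is outside its binding domain → cannot satisfy Principle A.
*Anton₂* does not c-command the anaphor → cannot bind it.
*[Anton₂'s rival]₃* c-commands the anaphor within its binding domain → licit binder.
*Felix₄* does not c-command the anaphor → cannot bind it.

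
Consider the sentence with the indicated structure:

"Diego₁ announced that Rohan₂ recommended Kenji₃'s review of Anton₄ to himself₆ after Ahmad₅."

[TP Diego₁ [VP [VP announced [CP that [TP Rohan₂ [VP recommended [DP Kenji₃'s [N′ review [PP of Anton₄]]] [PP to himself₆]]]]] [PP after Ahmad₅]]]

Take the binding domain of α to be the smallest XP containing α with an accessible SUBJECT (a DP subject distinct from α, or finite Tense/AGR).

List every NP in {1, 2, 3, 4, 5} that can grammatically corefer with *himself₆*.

*himself* is an anaphor, so Principle A applies: it must be bound in its binding domain.
Binding domain of *himself₆*: the embedded TP, whose subject is Rohan₂.
*Diego₁* c-commands the anaphor but is outside its binding domain → cannot satisfy Principle A.
*Rohan₂* c-commands the anaphor within its binding domain → licit binder.
*Kenji₃* does not c-command the anaphor → cannot bind it.
*Anton₄* does not c-command the anaphor → cannot bind it.
*Ahmad₅* does not c-command the anaphor → cannot bind it.

{2}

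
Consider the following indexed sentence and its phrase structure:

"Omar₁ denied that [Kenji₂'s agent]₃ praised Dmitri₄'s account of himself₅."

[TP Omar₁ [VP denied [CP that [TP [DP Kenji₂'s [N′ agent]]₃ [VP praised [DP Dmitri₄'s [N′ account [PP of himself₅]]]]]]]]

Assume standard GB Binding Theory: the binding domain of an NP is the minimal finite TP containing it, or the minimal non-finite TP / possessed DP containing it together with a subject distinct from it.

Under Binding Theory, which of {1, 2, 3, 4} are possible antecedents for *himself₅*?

{4}

*himself* is an anaphor, so Principle A applies: it must be bound in its binding domain.
Binding domain of *himself₅*: the possessed DP, whose subject is Dmitri₄.
*Omar₁* c-commands the anaphor but is outside its binding domain → cannot satisfy Principle A.
*Kenji₂* does not c-command the anaphor → cannot bind it.
*[Kenji₂'s agent]₃* c-commands the anaphor but is outside its binding domain → cannot satisfy Principle A.
*Dmitri₄* c-commands the anaphor within its binding domain → licit binder.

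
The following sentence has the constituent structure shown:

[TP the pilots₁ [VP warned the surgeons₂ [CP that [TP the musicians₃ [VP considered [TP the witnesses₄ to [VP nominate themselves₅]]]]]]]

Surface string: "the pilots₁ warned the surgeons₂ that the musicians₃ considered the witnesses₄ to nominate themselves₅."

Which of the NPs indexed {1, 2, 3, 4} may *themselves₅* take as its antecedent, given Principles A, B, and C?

{4}

*themselves* is an anaphor, so Principle A applies: it must be bound in its binding domain.
Binding domain of *themselves₅*: the embedded TP, whose subject is the witnesses₄.
*the pilots₁* c-commands the anaphor but is outside its binding domain → cannot satisfy Principle A.
*the surgeons₂* c-commands the anaphor but is outside its binding domain → cannot satisfy Principle A.
*the musicians₃* c-commands the anaphor but is outside its binding domain → cannot satisfy Principle A.
*the witnesses₄* c-commands the anaphor within its binding domain → licit binder.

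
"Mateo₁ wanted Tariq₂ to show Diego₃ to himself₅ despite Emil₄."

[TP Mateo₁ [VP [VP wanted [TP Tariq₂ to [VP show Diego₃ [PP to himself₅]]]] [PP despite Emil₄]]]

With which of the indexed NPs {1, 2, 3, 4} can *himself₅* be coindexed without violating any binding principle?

*himself* is an anaphor, so Principle A applies: it must be bound in its binding domain.
Binding domain of *himself₅*: the embedded TP, whose subject is Tariq₂.
*Mateo₁* c-commands the anaphor but is outside its binding domain → cannot satisfy Principle A.
*Tariq₂* c-commands the anaphor within its binding domain → licit binder.
*Diego₃* c-commands the anaphor within its binding domain → licit binder.
*Emil₄* does not c-command the anaphor → cannot bind it.

{2, 3}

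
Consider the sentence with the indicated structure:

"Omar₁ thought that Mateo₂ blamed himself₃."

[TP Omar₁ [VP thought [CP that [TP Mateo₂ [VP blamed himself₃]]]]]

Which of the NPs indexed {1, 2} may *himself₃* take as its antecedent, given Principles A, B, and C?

{2}

*himself* is an anaphor, so Principle A applies: it must be bound in its binding domain.
Binding domain of *himself₃*: the embedded TP, whose subject is Mateo₂.
*Omar₁* c-commands the anaphor but is outside its binding domain → cannot satisfy Principle A.
*Mateo₂* c-commands the anaphor within its binding domain → licit binder.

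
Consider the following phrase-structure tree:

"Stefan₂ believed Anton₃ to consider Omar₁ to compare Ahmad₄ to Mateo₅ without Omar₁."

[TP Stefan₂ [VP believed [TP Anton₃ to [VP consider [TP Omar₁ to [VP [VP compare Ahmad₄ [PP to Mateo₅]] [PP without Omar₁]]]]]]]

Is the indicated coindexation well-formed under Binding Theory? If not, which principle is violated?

Principle C

The two coindexed NPs are *Omar₁* (the higher occurrence) and *Omar₁* (the lower occurrence).
*Omar₁* (the lower occurrence) is an R-expression. Principle C requires it to be free everywhere.
*Omar₁* (the higher occurrence) c-commands it and carries the same index.
The R-expression is bound → Principle C violation.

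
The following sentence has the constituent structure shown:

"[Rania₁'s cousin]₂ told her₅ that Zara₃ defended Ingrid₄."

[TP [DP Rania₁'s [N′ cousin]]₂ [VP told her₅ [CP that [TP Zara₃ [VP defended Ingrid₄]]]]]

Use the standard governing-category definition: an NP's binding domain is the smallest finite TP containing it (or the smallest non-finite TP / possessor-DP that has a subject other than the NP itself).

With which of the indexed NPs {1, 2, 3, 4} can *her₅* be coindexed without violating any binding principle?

{1}

*her* is a pronoun, so Principle B applies: it must be free in its binding domain.
Binding domain of *her₅*: the matrix TP, whose subject is [Rania₁'s cousin]₂.
*Rania₁* and the pronoun do not c-command one another → neither Principle B nor Principle C is at stake; coindexation permitted.
*[Rania₁'s cousin]₂* c-commands the pronoun within its binding domain → coindexation would violate Principle B.
*Zara₃*: the pronoun c-commands this R-expression → coindexation would violate Principle C on *Zara₃*.
*Ingrid₄*: the pronoun c-commands this R-expression → coindexation would violate Principle C on *Ingrid₄*.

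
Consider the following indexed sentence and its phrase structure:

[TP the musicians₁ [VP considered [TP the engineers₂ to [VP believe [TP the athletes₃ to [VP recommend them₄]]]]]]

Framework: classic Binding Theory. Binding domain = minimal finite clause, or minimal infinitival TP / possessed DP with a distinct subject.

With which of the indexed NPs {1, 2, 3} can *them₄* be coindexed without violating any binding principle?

*them* is a pronoun, so Principle B applies: it must be free in its binding domain.
Binding domain of *them₄*: the embedded TP, whose subject is the athletes₃.
*the musicians₁* c-commands the pronoun but from outside its binding domain, and is not c-commanded by it → coindexation permitted.
*the engineers₂* c-commands the pronoun but from outside its binding domain, and is not c-commanded by it → coindexation permitted.
*the athletes₃* c-commands the pronoun within its binding domain → coindexation would violate Principle B.

{1, 2}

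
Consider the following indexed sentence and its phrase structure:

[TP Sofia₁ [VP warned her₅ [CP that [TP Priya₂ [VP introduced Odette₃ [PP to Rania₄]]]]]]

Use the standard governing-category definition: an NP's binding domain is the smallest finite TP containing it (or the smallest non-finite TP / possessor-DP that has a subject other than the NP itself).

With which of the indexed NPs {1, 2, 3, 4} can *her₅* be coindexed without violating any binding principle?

none

*her* is a pronoun, so Principle B applies: it must be free in its binding domain.
Binding domain of *her₅*: the matrix TP, whose subject is Sofia₁.
*Sofia₁* c-commands the pronoun within its binding domain → coindexation would violate Principle B.
*Priya₂*: the pronoun c-commands this R-expression → coindexation would violate Principle C on *Priya₂*.
*Odette₃*: the pronoun c-commands this R-expression → coindexation would violate Principle C on *Odette₃*.
*Rania₄*: the pronoun c-commands this R-expression → coindexation would violate Principle C on *Rania₄*.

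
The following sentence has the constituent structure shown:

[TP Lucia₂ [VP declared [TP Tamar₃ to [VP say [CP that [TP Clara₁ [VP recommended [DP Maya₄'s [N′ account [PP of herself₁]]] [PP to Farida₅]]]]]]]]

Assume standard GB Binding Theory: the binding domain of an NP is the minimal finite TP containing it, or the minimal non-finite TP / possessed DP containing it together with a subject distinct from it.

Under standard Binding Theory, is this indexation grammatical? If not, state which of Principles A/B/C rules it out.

The two coindexed NPs are *Clara₁* and *herself₁*.
*herself₁* is an anaphor. Principle A requires it to be bound within its binding domain — the possessed DP, whose subject is Maya₄.
Within that domain it is c-commanded by *Maya₄*, which does not share its index.
*Clara₁* does c-command the anaphor, but from outside its binding domain.
The anaphor is unbound in its domain → Principle A violation.

Principle A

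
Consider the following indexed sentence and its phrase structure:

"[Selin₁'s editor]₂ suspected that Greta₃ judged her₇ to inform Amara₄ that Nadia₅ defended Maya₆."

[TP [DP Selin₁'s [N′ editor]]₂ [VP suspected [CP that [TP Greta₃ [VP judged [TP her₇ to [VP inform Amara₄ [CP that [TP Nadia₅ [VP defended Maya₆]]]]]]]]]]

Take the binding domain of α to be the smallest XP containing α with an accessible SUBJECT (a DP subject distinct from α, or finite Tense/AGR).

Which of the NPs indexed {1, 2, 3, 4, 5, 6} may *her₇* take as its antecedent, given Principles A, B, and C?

{1, 2}

*her* is a pronoun, so Principle B applies: it must be free in its binding domain.
Binding domain of *her₇*: the embedded TP, whose subject is Greta₃.
*Selin₁* and the pronoun do not c-command one another → neither Principle B nor Principle C is at stake; coindexation permitted.
*[Selin₁'s editor]₂* c-commands the pronoun but from outside its binding domain, and is not c-commanded by it → coindexation permitted.
*Greta₃* c-commands the pronoun within its binding domain → coindexation would violate Principle B.
*Amara₄*: the pronoun c-commands this R-expression → coindexation would violate Principle C on *Amara₄*.
*Nadia₅*: the pronoun c-commands this R-expression → coindexation would violate Principle C on *Nadia₅*.
*Maya₆*: the pronoun c-commands this R-expression → coindexation would violate Principle C on *Maya₆*.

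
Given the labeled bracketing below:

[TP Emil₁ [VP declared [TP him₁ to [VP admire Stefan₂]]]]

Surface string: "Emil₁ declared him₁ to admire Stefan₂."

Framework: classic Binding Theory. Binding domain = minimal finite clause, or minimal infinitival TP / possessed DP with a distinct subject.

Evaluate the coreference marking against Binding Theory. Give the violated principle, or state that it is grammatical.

The two coindexed NPs are *Emil₁* and *him₁*.
*him₁* is a pronoun. Its binding domain is the matrix TP, whose subject is Emil₁.
*Emil₁* c-commands it within that domain and carries the same index.
The pronoun is locally bound → Principle B violation.

Principle B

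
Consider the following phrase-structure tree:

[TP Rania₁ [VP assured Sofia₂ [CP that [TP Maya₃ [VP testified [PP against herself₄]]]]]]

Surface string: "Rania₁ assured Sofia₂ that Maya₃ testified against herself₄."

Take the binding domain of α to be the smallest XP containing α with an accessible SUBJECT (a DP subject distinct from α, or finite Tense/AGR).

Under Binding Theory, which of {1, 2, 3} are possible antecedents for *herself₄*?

{3}

*herself* is an anaphor, so Principle A applies: it must be bound in its binding domain.
Binding domain of *herself₄*: the embedded TP, whose subject is Maya₃.
*Rania₁* c-commands the anaphor but is outside its binding domain → cannot satisfy Principle A.
*Sofia₂* c-commands the anaphor but is outside its binding domain → cannot satisfy Principle A.
*Maya₃* c-commands the anaphor within its binding domain → licit binder.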